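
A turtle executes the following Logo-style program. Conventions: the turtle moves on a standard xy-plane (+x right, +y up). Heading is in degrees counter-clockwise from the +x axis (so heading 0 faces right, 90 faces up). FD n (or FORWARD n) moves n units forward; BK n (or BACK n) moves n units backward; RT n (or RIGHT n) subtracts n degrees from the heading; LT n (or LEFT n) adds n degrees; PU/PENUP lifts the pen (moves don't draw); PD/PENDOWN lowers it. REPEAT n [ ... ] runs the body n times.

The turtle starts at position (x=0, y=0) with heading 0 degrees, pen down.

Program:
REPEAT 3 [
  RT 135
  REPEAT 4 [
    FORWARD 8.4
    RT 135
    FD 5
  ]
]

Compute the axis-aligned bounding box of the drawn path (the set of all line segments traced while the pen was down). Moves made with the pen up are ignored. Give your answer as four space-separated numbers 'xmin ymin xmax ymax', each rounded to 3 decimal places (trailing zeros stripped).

Executing turtle program step by step:
Start: pos=(0,0), heading=0, pen down
REPEAT 3 [
  -- iteration 1/3 --
  RT 135: heading 0 -> 225
  REPEAT 4 [
    -- iteration 1/4 --
    FD 8.4: (0,0) -> (-5.94,-5.94) [heading=225, draw]
    RT 135: heading 225 -> 90
    FD 5: (-5.94,-5.94) -> (-5.94,-0.94) [heading=90, draw]
    -- iteration 2/4 --
    FD 8.4: (-5.94,-0.94) -> (-5.94,7.46) [heading=90, draw]
    RT 135: heading 90 -> 315
    FD 5: (-5.94,7.46) -> (-2.404,3.925) [heading=315, draw]
    -- iteration 3/4 --
    FD 8.4: (-2.404,3.925) -> (3.536,-2.015) [heading=315, draw]
    RT 135: heading 315 -> 180
    FD 5: (3.536,-2.015) -> (-1.464,-2.015) [heading=180, draw]
    -- iteration 4/4 --
    FD 8.4: (-1.464,-2.015) -> (-9.864,-2.015) [heading=180, draw]
    RT 135: heading 180 -> 45
    FD 5: (-9.864,-2.015) -> (-6.329,1.521) [heading=45, draw]
  ]
  -- iteration 2/3 --
  RT 135: heading 45 -> 270
  REPEAT 4 [
    -- iteration 1/4 --
    FD 8.4: (-6.329,1.521) -> (-6.329,-6.879) [heading=270, draw]
    RT 135: heading 270 -> 135
    FD 5: (-6.329,-6.879) -> (-9.864,-3.344) [heading=135, draw]
    -- iteration 2/4 --
    FD 8.4: (-9.864,-3.344) -> (-15.804,2.596) [heading=135, draw]
    RT 135: heading 135 -> 0
    FD 5: (-15.804,2.596) -> (-10.804,2.596) [heading=0, draw]
    -- iteration 3/4 --
    FD 8.4: (-10.804,2.596) -> (-2.404,2.596) [heading=0, draw]
    RT 135: heading 0 -> 225
    FD 5: (-2.404,2.596) -> (-5.94,-0.94) [heading=225, draw]
    -- iteration 4/4 --
    FD 8.4: (-5.94,-0.94) -> (-11.879,-6.879) [heading=225, draw]
    RT 135: heading 225 -> 90
    FD 5: (-11.879,-6.879) -> (-11.879,-1.879) [heading=90, draw]
  ]
  -- iteration 3/3 --
  RT 135: heading 90 -> 315
  REPEAT 4 [
    -- iteration 1/4 --
    FD 8.4: (-11.879,-1.879) -> (-5.94,-7.819) [heading=315, draw]
    RT 135: heading 315 -> 180
    FD 5: (-5.94,-7.819) -> (-10.94,-7.819) [heading=180, draw]
    -- iteration 2/4 --
    FD 8.4: (-10.94,-7.819) -> (-19.34,-7.819) [heading=180, draw]
    RT 135: heading 180 -> 45
    FD 5: (-19.34,-7.819) -> (-15.804,-4.284) [heading=45, draw]
    -- iteration 3/4 --
    FD 8.4: (-15.804,-4.284) -> (-9.864,1.656) [heading=45, draw]
    RT 135: heading 45 -> 270
    FD 5: (-9.864,1.656) -> (-9.864,-3.344) [heading=270, draw]
    -- iteration 4/4 --
    FD 8.4: (-9.864,-3.344) -> (-9.864,-11.744) [heading=270, draw]
    RT 135: heading 270 -> 135
    FD 5: (-9.864,-11.744) -> (-13.4,-8.208) [heading=135, draw]
  ]
]
Final: pos=(-13.4,-8.208), heading=135, 24 segment(s) drawn

Segment endpoints: x in {-19.34, -15.804, -15.804, -13.4, -11.879, -11.879, -10.94, -10.804, -9.864, -9.864, -9.864, -9.864, -6.329, -6.329, -5.94, -5.94, -5.94, -5.94, -5.94, -2.404, -2.404, -1.464, 0, 3.536}, y in {-11.744, -8.208, -7.819, -7.819, -7.819, -6.879, -6.879, -5.94, -4.284, -3.344, -3.344, -2.015, -2.015, -2.015, -1.879, -0.94, -0.94, 0, 1.521, 1.656, 2.596, 2.596, 2.596, 3.925, 7.46}
xmin=-19.34, ymin=-11.744, xmax=3.536, ymax=7.46

Answer: -19.34 -11.744 3.536 7.46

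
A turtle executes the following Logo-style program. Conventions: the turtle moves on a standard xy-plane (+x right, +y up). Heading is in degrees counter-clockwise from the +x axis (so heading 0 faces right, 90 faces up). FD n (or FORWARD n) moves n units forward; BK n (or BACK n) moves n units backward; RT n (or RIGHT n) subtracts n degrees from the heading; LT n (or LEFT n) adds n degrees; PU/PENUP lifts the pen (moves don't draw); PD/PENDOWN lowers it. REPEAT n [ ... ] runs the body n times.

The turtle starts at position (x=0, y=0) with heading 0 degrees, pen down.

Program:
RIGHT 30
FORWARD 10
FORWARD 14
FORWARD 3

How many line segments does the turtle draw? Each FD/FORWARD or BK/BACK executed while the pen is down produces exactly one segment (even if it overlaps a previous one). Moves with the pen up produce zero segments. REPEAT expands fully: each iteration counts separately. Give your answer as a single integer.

Executing turtle program step by step:
Start: pos=(0,0), heading=0, pen down
RT 30: heading 0 -> 330
FD 10: (0,0) -> (8.66,-5) [heading=330, draw]
FD 14: (8.66,-5) -> (20.785,-12) [heading=330, draw]
FD 3: (20.785,-12) -> (23.383,-13.5) [heading=330, draw]
Final: pos=(23.383,-13.5), heading=330, 3 segment(s) drawn
Segments drawn: 3

Answer: 3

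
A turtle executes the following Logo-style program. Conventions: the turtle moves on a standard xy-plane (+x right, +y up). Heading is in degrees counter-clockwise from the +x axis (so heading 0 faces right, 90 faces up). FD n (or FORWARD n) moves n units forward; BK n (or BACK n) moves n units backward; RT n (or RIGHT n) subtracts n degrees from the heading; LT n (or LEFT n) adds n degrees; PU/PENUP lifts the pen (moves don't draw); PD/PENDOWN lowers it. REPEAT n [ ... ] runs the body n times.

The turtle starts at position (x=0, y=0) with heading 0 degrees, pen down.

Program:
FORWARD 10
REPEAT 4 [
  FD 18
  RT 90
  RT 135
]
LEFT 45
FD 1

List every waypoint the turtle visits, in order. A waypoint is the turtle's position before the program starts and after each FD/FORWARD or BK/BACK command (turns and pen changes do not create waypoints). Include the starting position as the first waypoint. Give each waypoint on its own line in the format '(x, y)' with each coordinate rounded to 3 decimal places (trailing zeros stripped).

Executing turtle program step by step:
Start: pos=(0,0), heading=0, pen down
FD 10: (0,0) -> (10,0) [heading=0, draw]
REPEAT 4 [
  -- iteration 1/4 --
  FD 18: (10,0) -> (28,0) [heading=0, draw]
  RT 90: heading 0 -> 270
  RT 135: heading 270 -> 135
  -- iteration 2/4 --
  FD 18: (28,0) -> (15.272,12.728) [heading=135, draw]
  RT 90: heading 135 -> 45
  RT 135: heading 45 -> 270
  -- iteration 3/4 --
  FD 18: (15.272,12.728) -> (15.272,-5.272) [heading=270, draw]
  RT 90: heading 270 -> 180
  RT 135: heading 180 -> 45
  -- iteration 4/4 --
  FD 18: (15.272,-5.272) -> (28,7.456) [heading=45, draw]
  RT 90: heading 45 -> 315
  RT 135: heading 315 -> 180
]
LT 45: heading 180 -> 225
FD 1: (28,7.456) -> (27.293,6.749) [heading=225, draw]
Final: pos=(27.293,6.749), heading=225, 6 segment(s) drawn
Waypoints (7 total):
(0, 0)
(10, 0)
(28, 0)
(15.272, 12.728)
(15.272, -5.272)
(28, 7.456)
(27.293, 6.749)

Answer: (0, 0)
(10, 0)
(28, 0)
(15.272, 12.728)
(15.272, -5.272)
(28, 7.456)
(27.293, 6.749)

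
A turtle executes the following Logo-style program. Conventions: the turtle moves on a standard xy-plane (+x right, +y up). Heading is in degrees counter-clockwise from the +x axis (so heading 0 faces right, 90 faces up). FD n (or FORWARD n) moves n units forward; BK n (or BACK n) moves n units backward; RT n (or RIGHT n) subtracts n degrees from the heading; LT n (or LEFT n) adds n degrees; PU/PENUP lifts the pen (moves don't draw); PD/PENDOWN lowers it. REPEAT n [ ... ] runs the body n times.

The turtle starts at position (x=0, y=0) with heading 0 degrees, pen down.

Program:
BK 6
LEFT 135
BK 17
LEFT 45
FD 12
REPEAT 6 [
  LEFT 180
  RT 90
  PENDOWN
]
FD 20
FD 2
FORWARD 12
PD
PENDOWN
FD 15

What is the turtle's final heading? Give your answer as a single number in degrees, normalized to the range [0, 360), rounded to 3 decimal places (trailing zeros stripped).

Answer: 0

Derivation:
Executing turtle program step by step:
Start: pos=(0,0), heading=0, pen down
BK 6: (0,0) -> (-6,0) [heading=0, draw]
LT 135: heading 0 -> 135
BK 17: (-6,0) -> (6.021,-12.021) [heading=135, draw]
LT 45: heading 135 -> 180
FD 12: (6.021,-12.021) -> (-5.979,-12.021) [heading=180, draw]
REPEAT 6 [
  -- iteration 1/6 --
  LT 180: heading 180 -> 0
  RT 90: heading 0 -> 270
  PD: pen down
  -- iteration 2/6 --
  LT 180: heading 270 -> 90
  RT 90: heading 90 -> 0
  PD: pen down
  -- iteration 3/6 --
  LT 180: heading 0 -> 180
  RT 90: heading 180 -> 90
  PD: pen down
  -- iteration 4/6 --
  LT 180: heading 90 -> 270
  RT 90: heading 270 -> 180
  PD: pen down
  -- iteration 5/6 --
  LT 180: heading 180 -> 0
  RT 90: heading 0 -> 270
  PD: pen down
  -- iteration 6/6 --
  LT 180: heading 270 -> 90
  RT 90: heading 90 -> 0
  PD: pen down
]
FD 20: (-5.979,-12.021) -> (14.021,-12.021) [heading=0, draw]
FD 2: (14.021,-12.021) -> (16.021,-12.021) [heading=0, draw]
FD 12: (16.021,-12.021) -> (28.021,-12.021) [heading=0, draw]
PD: pen down
PD: pen down
FD 15: (28.021,-12.021) -> (43.021,-12.021) [heading=0, draw]
Final: pos=(43.021,-12.021), heading=0, 7 segment(s) drawn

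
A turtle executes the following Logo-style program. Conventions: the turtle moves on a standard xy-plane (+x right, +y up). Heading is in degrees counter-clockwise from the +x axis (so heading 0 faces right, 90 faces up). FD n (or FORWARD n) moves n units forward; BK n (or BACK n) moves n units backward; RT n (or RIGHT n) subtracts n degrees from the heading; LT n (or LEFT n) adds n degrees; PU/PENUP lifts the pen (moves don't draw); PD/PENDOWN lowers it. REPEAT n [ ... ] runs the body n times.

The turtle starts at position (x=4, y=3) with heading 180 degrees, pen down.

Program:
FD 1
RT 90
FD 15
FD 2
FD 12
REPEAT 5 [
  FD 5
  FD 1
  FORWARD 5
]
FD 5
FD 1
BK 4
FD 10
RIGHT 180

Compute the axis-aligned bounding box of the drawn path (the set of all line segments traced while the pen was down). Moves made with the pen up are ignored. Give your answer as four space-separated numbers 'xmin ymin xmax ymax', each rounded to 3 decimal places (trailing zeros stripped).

Executing turtle program step by step:
Start: pos=(4,3), heading=180, pen down
FD 1: (4,3) -> (3,3) [heading=180, draw]
RT 90: heading 180 -> 90
FD 15: (3,3) -> (3,18) [heading=90, draw]
FD 2: (3,18) -> (3,20) [heading=90, draw]
FD 12: (3,20) -> (3,32) [heading=90, draw]
REPEAT 5 [
  -- iteration 1/5 --
  FD 5: (3,32) -> (3,37) [heading=90, draw]
  FD 1: (3,37) -> (3,38) [heading=90, draw]
  FD 5: (3,38) -> (3,43) [heading=90, draw]
  -- iteration 2/5 --
  FD 5: (3,43) -> (3,48) [heading=90, draw]
  FD 1: (3,48) -> (3,49) [heading=90, draw]
  FD 5: (3,49) -> (3,54) [heading=90, draw]
  -- iteration 3/5 --
  FD 5: (3,54) -> (3,59) [heading=90, draw]
  FD 1: (3,59) -> (3,60) [heading=90, draw]
  FD 5: (3,60) -> (3,65) [heading=90, draw]
  -- iteration 4/5 --
  FD 5: (3,65) -> (3,70) [heading=90, draw]
  FD 1: (3,70) -> (3,71) [heading=90, draw]
  FD 5: (3,71) -> (3,76) [heading=90, draw]
  -- iteration 5/5 --
  FD 5: (3,76) -> (3,81) [heading=90, draw]
  FD 1: (3,81) -> (3,82) [heading=90, draw]
  FD 5: (3,82) -> (3,87) [heading=90, draw]
]
FD 5: (3,87) -> (3,92) [heading=90, draw]
FD 1: (3,92) -> (3,93) [heading=90, draw]
BK 4: (3,93) -> (3,89) [heading=90, draw]
FD 10: (3,89) -> (3,99) [heading=90, draw]
RT 180: heading 90 -> 270
Final: pos=(3,99), heading=270, 23 segment(s) drawn

Segment endpoints: x in {3, 3, 3, 3, 3, 3, 3, 3, 3, 3, 3, 3, 3, 3, 4}, y in {3, 18, 20, 32, 37, 38, 43, 48, 49, 54, 59, 60, 65, 70, 71, 76, 81, 82, 87, 89, 92, 93, 99}
xmin=3, ymin=3, xmax=4, ymax=99

Answer: 3 3 4 99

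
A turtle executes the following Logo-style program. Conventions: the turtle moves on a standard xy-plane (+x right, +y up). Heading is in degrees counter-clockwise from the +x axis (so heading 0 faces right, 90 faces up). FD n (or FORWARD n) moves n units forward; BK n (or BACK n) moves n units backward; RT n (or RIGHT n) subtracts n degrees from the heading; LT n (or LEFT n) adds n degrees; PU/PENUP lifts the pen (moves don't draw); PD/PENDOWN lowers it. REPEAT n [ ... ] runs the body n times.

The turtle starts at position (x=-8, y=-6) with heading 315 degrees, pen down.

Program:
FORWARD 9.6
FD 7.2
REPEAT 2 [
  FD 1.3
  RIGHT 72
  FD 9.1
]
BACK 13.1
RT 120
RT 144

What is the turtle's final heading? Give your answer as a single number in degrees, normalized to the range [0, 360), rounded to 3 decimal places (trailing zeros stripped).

Executing turtle program step by step:
Start: pos=(-8,-6), heading=315, pen down
FD 9.6: (-8,-6) -> (-1.212,-12.788) [heading=315, draw]
FD 7.2: (-1.212,-12.788) -> (3.879,-17.879) [heading=315, draw]
REPEAT 2 [
  -- iteration 1/2 --
  FD 1.3: (3.879,-17.879) -> (4.799,-18.799) [heading=315, draw]
  RT 72: heading 315 -> 243
  FD 9.1: (4.799,-18.799) -> (0.667,-26.907) [heading=243, draw]
  -- iteration 2/2 --
  FD 1.3: (0.667,-26.907) -> (0.077,-28.065) [heading=243, draw]
  RT 72: heading 243 -> 171
  FD 9.1: (0.077,-28.065) -> (-8.911,-26.642) [heading=171, draw]
]
BK 13.1: (-8.911,-26.642) -> (4.028,-28.691) [heading=171, draw]
RT 120: heading 171 -> 51
RT 144: heading 51 -> 267
Final: pos=(4.028,-28.691), heading=267, 7 segment(s) drawn

Answer: 267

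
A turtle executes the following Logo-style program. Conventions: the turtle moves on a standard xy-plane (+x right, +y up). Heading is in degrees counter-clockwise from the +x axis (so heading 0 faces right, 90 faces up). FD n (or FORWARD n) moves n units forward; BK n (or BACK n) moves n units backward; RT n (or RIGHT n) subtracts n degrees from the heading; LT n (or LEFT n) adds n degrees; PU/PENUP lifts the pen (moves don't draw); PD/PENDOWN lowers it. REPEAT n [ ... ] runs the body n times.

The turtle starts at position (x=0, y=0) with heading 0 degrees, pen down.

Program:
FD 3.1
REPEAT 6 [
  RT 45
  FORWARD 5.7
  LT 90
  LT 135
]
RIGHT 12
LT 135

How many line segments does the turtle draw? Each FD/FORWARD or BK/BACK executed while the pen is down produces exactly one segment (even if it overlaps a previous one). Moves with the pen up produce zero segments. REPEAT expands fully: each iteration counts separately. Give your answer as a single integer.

Answer: 7

Derivation:
Executing turtle program step by step:
Start: pos=(0,0), heading=0, pen down
FD 3.1: (0,0) -> (3.1,0) [heading=0, draw]
REPEAT 6 [
  -- iteration 1/6 --
  RT 45: heading 0 -> 315
  FD 5.7: (3.1,0) -> (7.131,-4.031) [heading=315, draw]
  LT 90: heading 315 -> 45
  LT 135: heading 45 -> 180
  -- iteration 2/6 --
  RT 45: heading 180 -> 135
  FD 5.7: (7.131,-4.031) -> (3.1,0) [heading=135, draw]
  LT 90: heading 135 -> 225
  LT 135: heading 225 -> 0
  -- iteration 3/6 --
  RT 45: heading 0 -> 315
  FD 5.7: (3.1,0) -> (7.131,-4.031) [heading=315, draw]
  LT 90: heading 315 -> 45
  LT 135: heading 45 -> 180
  -- iteration 4/6 --
  RT 45: heading 180 -> 135
  FD 5.7: (7.131,-4.031) -> (3.1,0) [heading=135, draw]
  LT 90: heading 135 -> 225
  LT 135: heading 225 -> 0
  -- iteration 5/6 --
  RT 45: heading 0 -> 315
  FD 5.7: (3.1,0) -> (7.131,-4.031) [heading=315, draw]
  LT 90: heading 315 -> 45
  LT 135: heading 45 -> 180
  -- iteration 6/6 --
  RT 45: heading 180 -> 135
  FD 5.7: (7.131,-4.031) -> (3.1,0) [heading=135, draw]
  LT 90: heading 135 -> 225
  LT 135: heading 225 -> 0
]
RT 12: heading 0 -> 348
LT 135: heading 348 -> 123
Final: pos=(3.1,0), heading=123, 7 segment(s) drawn
Segments drawn: 7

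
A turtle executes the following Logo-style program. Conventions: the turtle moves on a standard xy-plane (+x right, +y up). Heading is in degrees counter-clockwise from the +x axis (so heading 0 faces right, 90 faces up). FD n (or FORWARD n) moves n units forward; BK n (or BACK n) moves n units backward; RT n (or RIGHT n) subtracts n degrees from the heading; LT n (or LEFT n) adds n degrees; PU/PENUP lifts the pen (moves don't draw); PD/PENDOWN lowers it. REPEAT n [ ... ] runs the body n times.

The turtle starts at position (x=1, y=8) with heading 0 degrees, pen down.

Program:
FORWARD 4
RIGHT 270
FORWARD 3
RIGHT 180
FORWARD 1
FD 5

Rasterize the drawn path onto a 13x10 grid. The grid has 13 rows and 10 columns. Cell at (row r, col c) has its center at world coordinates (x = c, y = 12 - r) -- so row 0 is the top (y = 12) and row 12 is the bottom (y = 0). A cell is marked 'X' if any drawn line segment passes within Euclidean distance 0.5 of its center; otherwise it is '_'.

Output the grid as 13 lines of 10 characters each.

Answer: __________
_____X____
_____X____
_____X____
_XXXXX____
_____X____
_____X____
_____X____
__________
__________
__________
__________
__________

Derivation:
Segment 0: (1,8) -> (5,8)
Segment 1: (5,8) -> (5,11)
Segment 2: (5,11) -> (5,10)
Segment 3: (5,10) -> (5,5)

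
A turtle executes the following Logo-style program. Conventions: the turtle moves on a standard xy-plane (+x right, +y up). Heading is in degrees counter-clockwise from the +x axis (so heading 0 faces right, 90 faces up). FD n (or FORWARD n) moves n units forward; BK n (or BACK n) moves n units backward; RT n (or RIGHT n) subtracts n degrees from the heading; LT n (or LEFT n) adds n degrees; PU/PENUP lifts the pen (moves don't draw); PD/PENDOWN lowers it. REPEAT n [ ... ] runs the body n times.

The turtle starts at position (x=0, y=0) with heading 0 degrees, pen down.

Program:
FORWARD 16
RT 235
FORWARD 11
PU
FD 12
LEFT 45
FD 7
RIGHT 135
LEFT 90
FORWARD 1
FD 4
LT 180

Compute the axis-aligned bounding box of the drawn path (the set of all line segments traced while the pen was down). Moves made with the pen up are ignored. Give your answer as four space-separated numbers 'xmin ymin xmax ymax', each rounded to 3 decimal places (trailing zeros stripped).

Answer: 0 0 16 9.011

Derivation:
Executing turtle program step by step:
Start: pos=(0,0), heading=0, pen down
FD 16: (0,0) -> (16,0) [heading=0, draw]
RT 235: heading 0 -> 125
FD 11: (16,0) -> (9.691,9.011) [heading=125, draw]
PU: pen up
FD 12: (9.691,9.011) -> (2.808,18.84) [heading=125, move]
LT 45: heading 125 -> 170
FD 7: (2.808,18.84) -> (-4.086,20.056) [heading=170, move]
RT 135: heading 170 -> 35
LT 90: heading 35 -> 125
FD 1: (-4.086,20.056) -> (-4.659,20.875) [heading=125, move]
FD 4: (-4.659,20.875) -> (-6.954,24.152) [heading=125, move]
LT 180: heading 125 -> 305
Final: pos=(-6.954,24.152), heading=305, 2 segment(s) drawn

Segment endpoints: x in {0, 9.691, 16}, y in {0, 9.011}
xmin=0, ymin=0, xmax=16, ymax=9.011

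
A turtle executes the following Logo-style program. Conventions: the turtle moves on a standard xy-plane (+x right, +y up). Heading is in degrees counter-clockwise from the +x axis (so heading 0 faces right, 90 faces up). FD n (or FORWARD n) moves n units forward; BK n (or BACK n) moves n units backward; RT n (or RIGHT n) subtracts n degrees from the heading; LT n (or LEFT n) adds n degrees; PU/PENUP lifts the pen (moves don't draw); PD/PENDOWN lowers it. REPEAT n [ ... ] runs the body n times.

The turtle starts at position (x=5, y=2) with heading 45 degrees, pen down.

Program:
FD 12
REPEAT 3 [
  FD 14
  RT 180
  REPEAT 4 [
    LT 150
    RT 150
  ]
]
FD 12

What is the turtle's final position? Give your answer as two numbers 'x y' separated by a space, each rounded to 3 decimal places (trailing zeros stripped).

Executing turtle program step by step:
Start: pos=(5,2), heading=45, pen down
FD 12: (5,2) -> (13.485,10.485) [heading=45, draw]
REPEAT 3 [
  -- iteration 1/3 --
  FD 14: (13.485,10.485) -> (23.385,20.385) [heading=45, draw]
  RT 180: heading 45 -> 225
  REPEAT 4 [
    -- iteration 1/4 --
    LT 150: heading 225 -> 15
    RT 150: heading 15 -> 225
    -- iteration 2/4 --
    LT 150: heading 225 -> 15
    RT 150: heading 15 -> 225
    -- iteration 3/4 --
    LT 150: heading 225 -> 15
    RT 150: heading 15 -> 225
    -- iteration 4/4 --
    LT 150: heading 225 -> 15
    RT 150: heading 15 -> 225
  ]
  -- iteration 2/3 --
  FD 14: (23.385,20.385) -> (13.485,10.485) [heading=225, draw]
  RT 180: heading 225 -> 45
  REPEAT 4 [
    -- iteration 1/4 --
    LT 150: heading 45 -> 195
    RT 150: heading 195 -> 45
    -- iteration 2/4 --
    LT 150: heading 45 -> 195
    RT 150: heading 195 -> 45
    -- iteration 3/4 --
    LT 150: heading 45 -> 195
    RT 150: heading 195 -> 45
    -- iteration 4/4 --
    LT 150: heading 45 -> 195
    RT 150: heading 195 -> 45
  ]
  -- iteration 3/3 --
  FD 14: (13.485,10.485) -> (23.385,20.385) [heading=45, draw]
  RT 180: heading 45 -> 225
  REPEAT 4 [
    -- iteration 1/4 --
    LT 150: heading 225 -> 15
    RT 150: heading 15 -> 225
    -- iteration 2/4 --
    LT 150: heading 225 -> 15
    RT 150: heading 15 -> 225
    -- iteration 3/4 --
    LT 150: heading 225 -> 15
    RT 150: heading 15 -> 225
    -- iteration 4/4 --
    LT 150: heading 225 -> 15
    RT 150: heading 15 -> 225
  ]
]
FD 12: (23.385,20.385) -> (14.899,11.899) [heading=225, draw]
Final: pos=(14.899,11.899), heading=225, 5 segment(s) drawn

Answer: 14.899 11.899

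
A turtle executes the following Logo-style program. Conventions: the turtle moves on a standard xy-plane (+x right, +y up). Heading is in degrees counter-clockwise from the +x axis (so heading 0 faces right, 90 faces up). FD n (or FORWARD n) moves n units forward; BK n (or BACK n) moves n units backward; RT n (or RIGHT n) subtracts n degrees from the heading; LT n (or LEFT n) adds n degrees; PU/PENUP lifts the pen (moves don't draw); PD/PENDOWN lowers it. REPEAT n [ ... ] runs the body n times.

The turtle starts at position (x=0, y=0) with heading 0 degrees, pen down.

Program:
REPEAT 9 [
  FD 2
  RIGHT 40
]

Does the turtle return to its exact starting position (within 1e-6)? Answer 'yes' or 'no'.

Executing turtle program step by step:
Start: pos=(0,0), heading=0, pen down
REPEAT 9 [
  -- iteration 1/9 --
  FD 2: (0,0) -> (2,0) [heading=0, draw]
  RT 40: heading 0 -> 320
  -- iteration 2/9 --
  FD 2: (2,0) -> (3.532,-1.286) [heading=320, draw]
  RT 40: heading 320 -> 280
  -- iteration 3/9 --
  FD 2: (3.532,-1.286) -> (3.879,-3.255) [heading=280, draw]
  RT 40: heading 280 -> 240
  -- iteration 4/9 --
  FD 2: (3.879,-3.255) -> (2.879,-4.987) [heading=240, draw]
  RT 40: heading 240 -> 200
  -- iteration 5/9 --
  FD 2: (2.879,-4.987) -> (1,-5.671) [heading=200, draw]
  RT 40: heading 200 -> 160
  -- iteration 6/9 --
  FD 2: (1,-5.671) -> (-0.879,-4.987) [heading=160, draw]
  RT 40: heading 160 -> 120
  -- iteration 7/9 --
  FD 2: (-0.879,-4.987) -> (-1.879,-3.255) [heading=120, draw]
  RT 40: heading 120 -> 80
  -- iteration 8/9 --
  FD 2: (-1.879,-3.255) -> (-1.532,-1.286) [heading=80, draw]
  RT 40: heading 80 -> 40
  -- iteration 9/9 --
  FD 2: (-1.532,-1.286) -> (0,0) [heading=40, draw]
  RT 40: heading 40 -> 0
]
Final: pos=(0,0), heading=0, 9 segment(s) drawn

Start position: (0, 0)
Final position: (0, 0)
Distance = 0; < 1e-6 -> CLOSED

Answer: yes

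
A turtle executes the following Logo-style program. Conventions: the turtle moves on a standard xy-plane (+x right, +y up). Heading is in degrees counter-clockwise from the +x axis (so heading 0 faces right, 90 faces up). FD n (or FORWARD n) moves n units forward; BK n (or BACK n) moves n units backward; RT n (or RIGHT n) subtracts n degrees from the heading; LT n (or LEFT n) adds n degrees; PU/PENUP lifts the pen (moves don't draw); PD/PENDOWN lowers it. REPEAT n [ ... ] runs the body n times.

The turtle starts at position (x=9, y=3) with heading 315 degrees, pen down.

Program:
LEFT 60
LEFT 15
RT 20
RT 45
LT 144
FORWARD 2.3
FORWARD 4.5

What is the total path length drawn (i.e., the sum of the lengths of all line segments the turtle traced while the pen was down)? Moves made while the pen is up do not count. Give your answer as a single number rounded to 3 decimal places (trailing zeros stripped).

Answer: 6.8

Derivation:
Executing turtle program step by step:
Start: pos=(9,3), heading=315, pen down
LT 60: heading 315 -> 15
LT 15: heading 15 -> 30
RT 20: heading 30 -> 10
RT 45: heading 10 -> 325
LT 144: heading 325 -> 109
FD 2.3: (9,3) -> (8.251,5.175) [heading=109, draw]
FD 4.5: (8.251,5.175) -> (6.786,9.43) [heading=109, draw]
Final: pos=(6.786,9.43), heading=109, 2 segment(s) drawn

Segment lengths:
  seg 1: (9,3) -> (8.251,5.175), length = 2.3
  seg 2: (8.251,5.175) -> (6.786,9.43), length = 4.5
Total = 6.8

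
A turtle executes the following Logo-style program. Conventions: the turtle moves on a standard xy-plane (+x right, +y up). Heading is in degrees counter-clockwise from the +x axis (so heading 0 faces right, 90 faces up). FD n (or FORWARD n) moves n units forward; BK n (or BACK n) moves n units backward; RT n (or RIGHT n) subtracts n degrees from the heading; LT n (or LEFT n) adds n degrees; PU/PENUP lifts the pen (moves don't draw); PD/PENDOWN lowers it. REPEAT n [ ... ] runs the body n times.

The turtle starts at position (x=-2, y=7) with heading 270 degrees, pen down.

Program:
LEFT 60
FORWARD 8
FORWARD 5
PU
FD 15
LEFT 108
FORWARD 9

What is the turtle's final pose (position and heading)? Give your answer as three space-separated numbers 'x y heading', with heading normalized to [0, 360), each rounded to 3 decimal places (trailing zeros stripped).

Executing turtle program step by step:
Start: pos=(-2,7), heading=270, pen down
LT 60: heading 270 -> 330
FD 8: (-2,7) -> (4.928,3) [heading=330, draw]
FD 5: (4.928,3) -> (9.258,0.5) [heading=330, draw]
PU: pen up
FD 15: (9.258,0.5) -> (22.249,-7) [heading=330, move]
LT 108: heading 330 -> 78
FD 9: (22.249,-7) -> (24.12,1.803) [heading=78, move]
Final: pos=(24.12,1.803), heading=78, 2 segment(s) drawn

Answer: 24.12 1.803 78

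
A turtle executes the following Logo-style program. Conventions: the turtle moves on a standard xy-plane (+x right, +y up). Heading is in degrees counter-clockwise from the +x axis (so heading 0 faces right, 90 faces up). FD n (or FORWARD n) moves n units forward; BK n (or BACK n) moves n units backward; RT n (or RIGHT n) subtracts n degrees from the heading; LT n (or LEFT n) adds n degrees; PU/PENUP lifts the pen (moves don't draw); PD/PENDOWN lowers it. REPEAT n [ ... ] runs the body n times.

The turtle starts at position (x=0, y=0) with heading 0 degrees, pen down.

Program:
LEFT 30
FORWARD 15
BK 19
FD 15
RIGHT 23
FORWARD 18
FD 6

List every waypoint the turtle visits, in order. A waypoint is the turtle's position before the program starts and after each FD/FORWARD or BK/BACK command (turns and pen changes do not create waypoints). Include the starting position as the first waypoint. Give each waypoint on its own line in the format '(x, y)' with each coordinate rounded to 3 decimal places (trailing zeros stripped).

Answer: (0, 0)
(12.99, 7.5)
(-3.464, -2)
(9.526, 5.5)
(27.392, 7.694)
(33.347, 8.425)

Derivation:
Executing turtle program step by step:
Start: pos=(0,0), heading=0, pen down
LT 30: heading 0 -> 30
FD 15: (0,0) -> (12.99,7.5) [heading=30, draw]
BK 19: (12.99,7.5) -> (-3.464,-2) [heading=30, draw]
FD 15: (-3.464,-2) -> (9.526,5.5) [heading=30, draw]
RT 23: heading 30 -> 7
FD 18: (9.526,5.5) -> (27.392,7.694) [heading=7, draw]
FD 6: (27.392,7.694) -> (33.347,8.425) [heading=7, draw]
Final: pos=(33.347,8.425), heading=7, 5 segment(s) drawn
Waypoints (6 total):
(0, 0)
(12.99, 7.5)
(-3.464, -2)
(9.526, 5.5)
(27.392, 7.694)
(33.347, 8.425)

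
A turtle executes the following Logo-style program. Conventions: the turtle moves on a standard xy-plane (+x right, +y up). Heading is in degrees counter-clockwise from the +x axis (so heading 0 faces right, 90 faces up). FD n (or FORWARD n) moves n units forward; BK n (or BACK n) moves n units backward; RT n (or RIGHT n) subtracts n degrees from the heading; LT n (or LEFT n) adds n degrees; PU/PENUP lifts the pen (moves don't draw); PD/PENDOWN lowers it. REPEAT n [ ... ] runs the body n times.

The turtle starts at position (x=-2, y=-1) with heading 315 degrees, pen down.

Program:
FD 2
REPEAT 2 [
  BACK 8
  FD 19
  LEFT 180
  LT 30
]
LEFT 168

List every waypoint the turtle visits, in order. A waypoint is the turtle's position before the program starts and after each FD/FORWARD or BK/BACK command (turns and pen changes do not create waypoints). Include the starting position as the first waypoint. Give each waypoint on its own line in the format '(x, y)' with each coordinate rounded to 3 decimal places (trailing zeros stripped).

Answer: (-2, -1)
(-0.586, -2.414)
(-6.243, 3.243)
(7.192, -10.192)
(14.92, -12.263)
(-3.433, -7.345)

Derivation:
Executing turtle program step by step:
Start: pos=(-2,-1), heading=315, pen down
FD 2: (-2,-1) -> (-0.586,-2.414) [heading=315, draw]
REPEAT 2 [
  -- iteration 1/2 --
  BK 8: (-0.586,-2.414) -> (-6.243,3.243) [heading=315, draw]
  FD 19: (-6.243,3.243) -> (7.192,-10.192) [heading=315, draw]
  LT 180: heading 315 -> 135
  LT 30: heading 135 -> 165
  -- iteration 2/2 --
  BK 8: (7.192,-10.192) -> (14.92,-12.263) [heading=165, draw]
  FD 19: (14.92,-12.263) -> (-3.433,-7.345) [heading=165, draw]
  LT 180: heading 165 -> 345
  LT 30: heading 345 -> 15
]
LT 168: heading 15 -> 183
Final: pos=(-3.433,-7.345), heading=183, 5 segment(s) drawn
Waypoints (6 total):
(-2, -1)
(-0.586, -2.414)
(-6.243, 3.243)
(7.192, -10.192)
(14.92, -12.263)
(-3.433, -7.345)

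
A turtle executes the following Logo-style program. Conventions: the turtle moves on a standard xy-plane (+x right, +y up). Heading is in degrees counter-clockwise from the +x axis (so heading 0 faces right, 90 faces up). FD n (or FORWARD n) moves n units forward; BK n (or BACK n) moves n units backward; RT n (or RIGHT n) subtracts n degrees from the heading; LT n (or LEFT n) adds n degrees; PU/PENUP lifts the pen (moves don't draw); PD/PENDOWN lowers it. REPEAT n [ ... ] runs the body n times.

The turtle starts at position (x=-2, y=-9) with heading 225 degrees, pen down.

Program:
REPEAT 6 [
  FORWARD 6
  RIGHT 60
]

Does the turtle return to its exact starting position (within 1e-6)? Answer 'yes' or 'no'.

Executing turtle program step by step:
Start: pos=(-2,-9), heading=225, pen down
REPEAT 6 [
  -- iteration 1/6 --
  FD 6: (-2,-9) -> (-6.243,-13.243) [heading=225, draw]
  RT 60: heading 225 -> 165
  -- iteration 2/6 --
  FD 6: (-6.243,-13.243) -> (-12.038,-11.69) [heading=165, draw]
  RT 60: heading 165 -> 105
  -- iteration 3/6 --
  FD 6: (-12.038,-11.69) -> (-13.591,-5.894) [heading=105, draw]
  RT 60: heading 105 -> 45
  -- iteration 4/6 --
  FD 6: (-13.591,-5.894) -> (-9.348,-1.652) [heading=45, draw]
  RT 60: heading 45 -> 345
  -- iteration 5/6 --
  FD 6: (-9.348,-1.652) -> (-3.553,-3.204) [heading=345, draw]
  RT 60: heading 345 -> 285
  -- iteration 6/6 --
  FD 6: (-3.553,-3.204) -> (-2,-9) [heading=285, draw]
  RT 60: heading 285 -> 225
]
Final: pos=(-2,-9), heading=225, 6 segment(s) drawn

Start position: (-2, -9)
Final position: (-2, -9)
Distance = 0; < 1e-6 -> CLOSED

Answer: yes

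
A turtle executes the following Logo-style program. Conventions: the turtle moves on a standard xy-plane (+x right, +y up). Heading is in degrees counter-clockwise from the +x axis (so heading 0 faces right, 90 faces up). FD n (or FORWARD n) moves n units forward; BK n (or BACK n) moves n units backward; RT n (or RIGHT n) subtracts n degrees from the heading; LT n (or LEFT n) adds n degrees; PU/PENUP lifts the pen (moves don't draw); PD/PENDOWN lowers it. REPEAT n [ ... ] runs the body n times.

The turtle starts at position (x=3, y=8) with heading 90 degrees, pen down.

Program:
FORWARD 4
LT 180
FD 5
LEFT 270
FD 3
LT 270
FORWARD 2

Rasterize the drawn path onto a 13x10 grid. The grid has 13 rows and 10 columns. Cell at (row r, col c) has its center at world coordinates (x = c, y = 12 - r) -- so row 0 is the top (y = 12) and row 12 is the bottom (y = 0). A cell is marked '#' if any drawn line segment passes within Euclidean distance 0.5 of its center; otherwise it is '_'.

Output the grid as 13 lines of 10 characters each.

Segment 0: (3,8) -> (3,12)
Segment 1: (3,12) -> (3,7)
Segment 2: (3,7) -> (-0,7)
Segment 3: (-0,7) -> (0,9)

Answer: ___#______
___#______
___#______
#__#______
#__#______
####______
__________
__________
__________
__________
__________
__________
__________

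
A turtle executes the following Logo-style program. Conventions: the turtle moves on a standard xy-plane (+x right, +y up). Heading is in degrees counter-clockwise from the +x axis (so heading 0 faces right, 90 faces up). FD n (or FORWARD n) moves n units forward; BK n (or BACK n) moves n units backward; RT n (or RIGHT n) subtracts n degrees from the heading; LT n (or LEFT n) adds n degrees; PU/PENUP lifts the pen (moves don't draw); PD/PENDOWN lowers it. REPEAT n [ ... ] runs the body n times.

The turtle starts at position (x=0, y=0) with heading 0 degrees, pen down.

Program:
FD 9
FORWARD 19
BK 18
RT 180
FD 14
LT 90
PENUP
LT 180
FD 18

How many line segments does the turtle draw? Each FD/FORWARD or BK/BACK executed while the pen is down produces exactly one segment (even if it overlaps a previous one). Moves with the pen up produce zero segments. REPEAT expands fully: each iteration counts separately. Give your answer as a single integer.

Answer: 4

Derivation:
Executing turtle program step by step:
Start: pos=(0,0), heading=0, pen down
FD 9: (0,0) -> (9,0) [heading=0, draw]
FD 19: (9,0) -> (28,0) [heading=0, draw]
BK 18: (28,0) -> (10,0) [heading=0, draw]
RT 180: heading 0 -> 180
FD 14: (10,0) -> (-4,0) [heading=180, draw]
LT 90: heading 180 -> 270
PU: pen up
LT 180: heading 270 -> 90
FD 18: (-4,0) -> (-4,18) [heading=90, move]
Final: pos=(-4,18), heading=90, 4 segment(s) drawn
Segments drawn: 4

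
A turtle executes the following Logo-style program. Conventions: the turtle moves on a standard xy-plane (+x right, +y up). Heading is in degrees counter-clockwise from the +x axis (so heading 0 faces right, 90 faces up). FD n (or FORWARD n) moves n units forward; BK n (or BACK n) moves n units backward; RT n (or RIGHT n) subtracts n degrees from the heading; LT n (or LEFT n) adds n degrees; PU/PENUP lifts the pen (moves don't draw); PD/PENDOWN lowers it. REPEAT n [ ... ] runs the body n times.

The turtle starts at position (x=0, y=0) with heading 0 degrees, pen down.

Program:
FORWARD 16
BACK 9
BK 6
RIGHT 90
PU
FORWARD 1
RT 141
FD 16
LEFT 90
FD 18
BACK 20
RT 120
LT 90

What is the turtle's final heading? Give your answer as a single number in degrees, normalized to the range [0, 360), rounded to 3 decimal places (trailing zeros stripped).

Answer: 189

Derivation:
Executing turtle program step by step:
Start: pos=(0,0), heading=0, pen down
FD 16: (0,0) -> (16,0) [heading=0, draw]
BK 9: (16,0) -> (7,0) [heading=0, draw]
BK 6: (7,0) -> (1,0) [heading=0, draw]
RT 90: heading 0 -> 270
PU: pen up
FD 1: (1,0) -> (1,-1) [heading=270, move]
RT 141: heading 270 -> 129
FD 16: (1,-1) -> (-9.069,11.434) [heading=129, move]
LT 90: heading 129 -> 219
FD 18: (-9.069,11.434) -> (-23.058,0.107) [heading=219, move]
BK 20: (-23.058,0.107) -> (-7.515,12.693) [heading=219, move]
RT 120: heading 219 -> 99
LT 90: heading 99 -> 189
Final: pos=(-7.515,12.693), heading=189, 3 segment(s) drawn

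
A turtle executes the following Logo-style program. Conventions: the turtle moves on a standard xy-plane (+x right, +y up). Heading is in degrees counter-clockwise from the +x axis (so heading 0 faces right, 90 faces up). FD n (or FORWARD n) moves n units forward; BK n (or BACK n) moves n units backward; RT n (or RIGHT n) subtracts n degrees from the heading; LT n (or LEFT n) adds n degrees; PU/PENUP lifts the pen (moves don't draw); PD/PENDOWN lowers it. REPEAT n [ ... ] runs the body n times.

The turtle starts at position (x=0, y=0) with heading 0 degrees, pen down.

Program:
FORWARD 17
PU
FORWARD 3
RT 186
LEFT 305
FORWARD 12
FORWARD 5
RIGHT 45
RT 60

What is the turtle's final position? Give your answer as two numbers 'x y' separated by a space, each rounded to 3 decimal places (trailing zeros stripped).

Executing turtle program step by step:
Start: pos=(0,0), heading=0, pen down
FD 17: (0,0) -> (17,0) [heading=0, draw]
PU: pen up
FD 3: (17,0) -> (20,0) [heading=0, move]
RT 186: heading 0 -> 174
LT 305: heading 174 -> 119
FD 12: (20,0) -> (14.182,10.495) [heading=119, move]
FD 5: (14.182,10.495) -> (11.758,14.869) [heading=119, move]
RT 45: heading 119 -> 74
RT 60: heading 74 -> 14
Final: pos=(11.758,14.869), heading=14, 1 segment(s) drawn

Answer: 11.758 14.869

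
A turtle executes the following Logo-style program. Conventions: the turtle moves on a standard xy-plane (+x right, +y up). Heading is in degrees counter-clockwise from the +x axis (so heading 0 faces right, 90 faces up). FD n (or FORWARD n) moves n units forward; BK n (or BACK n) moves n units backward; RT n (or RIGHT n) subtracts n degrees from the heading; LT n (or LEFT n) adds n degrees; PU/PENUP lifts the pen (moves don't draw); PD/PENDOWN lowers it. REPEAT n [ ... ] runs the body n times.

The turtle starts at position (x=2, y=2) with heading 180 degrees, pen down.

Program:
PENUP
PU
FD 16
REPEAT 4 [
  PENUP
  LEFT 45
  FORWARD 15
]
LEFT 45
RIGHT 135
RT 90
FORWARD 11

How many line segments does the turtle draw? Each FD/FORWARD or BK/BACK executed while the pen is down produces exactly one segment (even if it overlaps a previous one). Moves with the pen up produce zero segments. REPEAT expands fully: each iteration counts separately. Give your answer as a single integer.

Answer: 0

Derivation:
Executing turtle program step by step:
Start: pos=(2,2), heading=180, pen down
PU: pen up
PU: pen up
FD 16: (2,2) -> (-14,2) [heading=180, move]
REPEAT 4 [
  -- iteration 1/4 --
  PU: pen up
  LT 45: heading 180 -> 225
  FD 15: (-14,2) -> (-24.607,-8.607) [heading=225, move]
  -- iteration 2/4 --
  PU: pen up
  LT 45: heading 225 -> 270
  FD 15: (-24.607,-8.607) -> (-24.607,-23.607) [heading=270, move]
  -- iteration 3/4 --
  PU: pen up
  LT 45: heading 270 -> 315
  FD 15: (-24.607,-23.607) -> (-14,-34.213) [heading=315, move]
  -- iteration 4/4 --
  PU: pen up
  LT 45: heading 315 -> 0
  FD 15: (-14,-34.213) -> (1,-34.213) [heading=0, move]
]
LT 45: heading 0 -> 45
RT 135: heading 45 -> 270
RT 90: heading 270 -> 180
FD 11: (1,-34.213) -> (-10,-34.213) [heading=180, move]
Final: pos=(-10,-34.213), heading=180, 0 segment(s) drawn
Segments drawn: 0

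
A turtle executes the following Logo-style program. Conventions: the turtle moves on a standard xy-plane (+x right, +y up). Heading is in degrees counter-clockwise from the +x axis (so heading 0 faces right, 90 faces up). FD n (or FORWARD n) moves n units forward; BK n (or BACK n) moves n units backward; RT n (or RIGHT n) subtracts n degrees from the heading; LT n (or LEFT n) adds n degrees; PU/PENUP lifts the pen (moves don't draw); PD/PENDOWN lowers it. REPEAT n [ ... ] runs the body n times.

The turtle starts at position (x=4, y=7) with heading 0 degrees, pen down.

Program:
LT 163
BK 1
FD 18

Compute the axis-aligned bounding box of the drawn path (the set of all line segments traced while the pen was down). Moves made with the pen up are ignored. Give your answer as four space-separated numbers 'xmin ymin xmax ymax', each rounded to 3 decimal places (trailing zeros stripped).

Answer: -12.257 6.708 4.956 11.97

Derivation:
Executing turtle program step by step:
Start: pos=(4,7), heading=0, pen down
LT 163: heading 0 -> 163
BK 1: (4,7) -> (4.956,6.708) [heading=163, draw]
FD 18: (4.956,6.708) -> (-12.257,11.97) [heading=163, draw]
Final: pos=(-12.257,11.97), heading=163, 2 segment(s) drawn

Segment endpoints: x in {-12.257, 4, 4.956}, y in {6.708, 7, 11.97}
xmin=-12.257, ymin=6.708, xmax=4.956, ymax=11.97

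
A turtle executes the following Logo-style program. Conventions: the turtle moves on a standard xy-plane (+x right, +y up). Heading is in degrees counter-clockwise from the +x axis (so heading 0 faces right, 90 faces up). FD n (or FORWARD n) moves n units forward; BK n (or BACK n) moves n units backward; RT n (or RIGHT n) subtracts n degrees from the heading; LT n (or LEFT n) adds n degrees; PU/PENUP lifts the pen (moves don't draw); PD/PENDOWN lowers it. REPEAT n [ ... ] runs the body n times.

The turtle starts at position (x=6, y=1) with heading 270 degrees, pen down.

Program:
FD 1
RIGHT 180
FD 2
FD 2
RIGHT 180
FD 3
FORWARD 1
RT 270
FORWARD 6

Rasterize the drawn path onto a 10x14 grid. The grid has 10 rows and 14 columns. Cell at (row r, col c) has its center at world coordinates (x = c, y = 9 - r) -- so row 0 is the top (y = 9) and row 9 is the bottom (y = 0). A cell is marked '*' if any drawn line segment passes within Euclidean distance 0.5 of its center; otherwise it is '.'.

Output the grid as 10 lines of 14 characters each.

Answer: ..............
..............
..............
..............
..............
......*.......
......*.......
......*.......
......*.......
......*******.

Derivation:
Segment 0: (6,1) -> (6,0)
Segment 1: (6,0) -> (6,2)
Segment 2: (6,2) -> (6,4)
Segment 3: (6,4) -> (6,1)
Segment 4: (6,1) -> (6,0)
Segment 5: (6,0) -> (12,0)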